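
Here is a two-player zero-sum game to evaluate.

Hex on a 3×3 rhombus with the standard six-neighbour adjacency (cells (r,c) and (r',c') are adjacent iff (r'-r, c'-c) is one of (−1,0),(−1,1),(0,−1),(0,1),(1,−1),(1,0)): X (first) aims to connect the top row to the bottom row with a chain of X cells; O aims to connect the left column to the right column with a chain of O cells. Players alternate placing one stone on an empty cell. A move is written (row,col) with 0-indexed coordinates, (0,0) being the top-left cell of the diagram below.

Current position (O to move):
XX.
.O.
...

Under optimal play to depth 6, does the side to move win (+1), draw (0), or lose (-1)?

[XX./.O./...] O move#1: (0,2):+1/XXO/.O./...*, (1,0):+1/XX./OO./..., (1,2):+1/XX./.OO/..., (2,0):+1/XX./.O./O.., (2,1):+1/XX./.O./.O., (2,2):+1/XX./.O./..O
[XXO/.O./...] X move#2: (1,0):-1/XXO/XO./...*, (1,2):-1/XXO/.OX/..., (2,0):-1/XXO/.O./X.., (2,1):-1/XXO/.O./.X., (2,2):-1/XXO/.O./..X
[XXO/XO./...] O move#3: (1,2):-1/XXO/XOO/..., (2,0):+1/XXO/XO./O..*, (2,1):-1/XXO/XO./.O., (2,2):-1/XXO/XO./..O
[XXO/XO./O..] end (terminal -1, X#4); searched XX./.O./... to 6

value(XX./.O./..., O) = +1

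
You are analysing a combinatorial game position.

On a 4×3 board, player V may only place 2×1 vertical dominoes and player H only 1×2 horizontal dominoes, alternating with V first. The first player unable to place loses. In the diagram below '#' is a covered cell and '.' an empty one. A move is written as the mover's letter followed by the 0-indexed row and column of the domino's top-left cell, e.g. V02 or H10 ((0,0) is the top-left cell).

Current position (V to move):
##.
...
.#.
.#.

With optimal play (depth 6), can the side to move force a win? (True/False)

ply 1, V at ##./.../.#./.#. | V02=+1→###/..#/.#./.#.*; V10=+1→##./#../##./.#.; V12=+1→##./..#/.##/.#.; V20=+1→##./.../##./##.; V22=+1→##./.../.##/.##
ply 2, H at ###/..#/.#./.#. | H10=-1→###/###/.#./.#.*
ply 3, V at ###/###/.#./.#. | V20=+1→###/###/##./##.*; V22=+1→###/###/.##/.##
ply 4: ###/###/##./##. is terminal -1 (H); from ##./.../.#./.#. depth 6

V winning at [##./.../.#./.#.]: True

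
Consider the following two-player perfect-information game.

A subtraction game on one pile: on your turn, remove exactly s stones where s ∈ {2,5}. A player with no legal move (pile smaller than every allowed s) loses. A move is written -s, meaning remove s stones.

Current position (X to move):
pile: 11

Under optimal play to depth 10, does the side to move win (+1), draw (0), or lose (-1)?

value(11, X) = -1

[11] X move#1: -2:-1/9*, -5:-1/6
[9] O move#2: -2:+1/7*, -5:+1/4
[7] X move#3: -2:-1/5*, -5:-1/2
[5] O move#4: -2:-1/3, -5:+1/0*
[0] end (terminal -1, X#5); searched 11 to 10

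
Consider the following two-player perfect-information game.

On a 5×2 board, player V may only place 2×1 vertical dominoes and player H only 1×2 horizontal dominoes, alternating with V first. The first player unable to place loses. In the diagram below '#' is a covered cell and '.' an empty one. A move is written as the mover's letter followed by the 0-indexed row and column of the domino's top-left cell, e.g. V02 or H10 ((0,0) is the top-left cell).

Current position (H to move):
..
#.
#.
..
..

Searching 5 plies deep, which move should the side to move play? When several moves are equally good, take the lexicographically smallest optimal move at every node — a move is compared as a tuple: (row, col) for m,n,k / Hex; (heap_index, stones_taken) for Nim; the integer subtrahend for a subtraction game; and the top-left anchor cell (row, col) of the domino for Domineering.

p1 H@[../#./#./../..]: H00[##/#./#./../..]-1 H30[../#./#./##/..]+1* H40[../#./#./../##]+1
p2 V@[../#./#./##/..]: V01[.#/##/#./##/..]-1* V11[../##/##/##/..]-1
p3 H@[.#/##/#./##/..]: H40[.#/##/#./##/##]+1*
p4 V@[.#/##/#./##/##] terminal -1; root [../#./#./../..] d5

H's best at [../#./#./../..]: H30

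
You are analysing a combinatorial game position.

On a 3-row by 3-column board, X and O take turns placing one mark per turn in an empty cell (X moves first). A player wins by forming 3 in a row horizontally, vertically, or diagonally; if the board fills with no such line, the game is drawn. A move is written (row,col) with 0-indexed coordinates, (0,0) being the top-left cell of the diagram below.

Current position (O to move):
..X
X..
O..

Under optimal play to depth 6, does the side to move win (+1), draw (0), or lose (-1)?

value(..X/X../O.., O) = 0

ply 1, O at ..X/X../O.. | (0,0)=-1→O.X/X../O..; (0,1)=-1→.OX/X../O..; (1,1)=+0→..X/XO./O..*; (1,2)=+0→..X/X.O/O..; (2,1)=-1→..X/X../OO.; (2,2)=+0→..X/X../O.O
ply 2, X at ..X/XO./O.. | (0,0)=+0→X.X/XO./O..*; (0,1)=+0→.XX/XO./O..; (1,2)=-1→..X/XOX/O..; (2,1)=+0→..X/XO./OX.; (2,2)=+0→..X/XO./O.X
ply 3, O at X.X/XO./O.. | (0,1)=+0→XOX/XO./O..*; (1,2)=-1→X.X/XOO/O..; (2,1)=-1→X.X/XO./OO.; (2,2)=-1→X.X/XO./O.O
ply 4, X at XOX/XO./O.. | (1,2)=-1→XOX/XOX/O..; (2,1)=+0→XOX/XO./OX.*; (2,2)=-1→XOX/XO./O.X
ply 5, O at XOX/XO./OX. | (1,2)=+0→XOX/XOO/OX.*; (2,2)=+0→XOX/XO./OXO
ply 6, X at XOX/XOO/OX. | (2,2)=+0→XOX/XOO/OXX*
ply 7: XOX/XOO/OXX is terminal +0 (O); from ..X/X../O.. depth 6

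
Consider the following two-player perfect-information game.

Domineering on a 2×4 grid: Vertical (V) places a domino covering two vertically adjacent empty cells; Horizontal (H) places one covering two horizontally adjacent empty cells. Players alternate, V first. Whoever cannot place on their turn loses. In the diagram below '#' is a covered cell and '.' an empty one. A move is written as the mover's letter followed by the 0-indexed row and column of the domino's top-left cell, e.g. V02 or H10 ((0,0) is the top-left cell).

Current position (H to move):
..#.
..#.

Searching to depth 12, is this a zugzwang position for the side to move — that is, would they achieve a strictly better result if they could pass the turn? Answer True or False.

[..#./..#.] H move#1: H00:+1/###./..#.*, H10:+1/..#./###.
[###./..#.] V move#2: V03:-1/####/..##*
[####/..##] H move#3: H10:+1/####/####*
[####/####] end (terminal -1, V#4); searched ..#./..#. to 12
pass branch (V moves first from the same position):
  | [..#./..#.] V move#1: V00:+1/#.#./#.#.*, V01:+1/.##./.##., V03:-1/..##/..##
  | [#.#./#.#.] end (terminal -1, H#2); searched ..#./..#. to 12
H moving scores +1; H passing scores -1

zugzwang(..#./..#., H) = False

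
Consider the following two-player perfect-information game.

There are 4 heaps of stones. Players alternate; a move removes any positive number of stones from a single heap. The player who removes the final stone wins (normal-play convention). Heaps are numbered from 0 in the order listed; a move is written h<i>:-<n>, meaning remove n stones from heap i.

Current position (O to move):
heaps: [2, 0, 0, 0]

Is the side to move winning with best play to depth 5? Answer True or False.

O winning at [(2,0,0,0)]: True

ply 1, O at (2,0,0,0) | h0:-1=-1→(1,0,0,0); h0:-2=+1→(0,0,0,0)*
ply 2: (0,0,0,0) is terminal -1 (X); from (2,0,0,0) depth 5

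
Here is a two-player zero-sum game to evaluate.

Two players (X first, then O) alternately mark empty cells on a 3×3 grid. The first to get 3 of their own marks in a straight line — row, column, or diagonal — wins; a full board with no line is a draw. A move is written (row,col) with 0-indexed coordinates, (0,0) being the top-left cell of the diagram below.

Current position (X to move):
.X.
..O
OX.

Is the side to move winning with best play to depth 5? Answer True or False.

p1 X@[.X./..O/OX.]: (0,0)[XX./..O/OX.]+1* (0,2)[.XX/..O/OX.]+1 (1,0)[.X./X.O/OX.]+0 (1,1)[.X./.XO/OX.]+1 (2,2)[.X./..O/OXX]-1
p2 O@[XX./..O/OX.]: (0,2)[XXO/..O/OX.]-1* (1,0)[XX./O.O/OX.]-1 (1,1)[XX./.OO/OX.]-1 (2,2)[XX./..O/OXO]-1
p3 X@[XXO/..O/OX.]: (1,0)[XXO/X.O/OX.]-1 (1,1)[XXO/.XO/OX.]+1* (2,2)[XXO/..O/OXX]-1
p4 O@[XXO/.XO/OX.] terminal -1; root [.X./..O/OX.] d5

X winning at [.X./..O/OX.]: True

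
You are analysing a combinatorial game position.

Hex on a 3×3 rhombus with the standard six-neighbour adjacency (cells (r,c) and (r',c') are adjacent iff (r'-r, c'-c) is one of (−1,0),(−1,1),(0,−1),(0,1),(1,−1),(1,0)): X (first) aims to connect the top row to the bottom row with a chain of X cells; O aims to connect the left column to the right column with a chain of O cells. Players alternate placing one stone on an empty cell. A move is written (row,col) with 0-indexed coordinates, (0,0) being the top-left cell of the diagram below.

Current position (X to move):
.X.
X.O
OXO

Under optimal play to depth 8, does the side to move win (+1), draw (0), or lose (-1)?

ply 1, X at .X./X.O/OXO | (0,0)=-1→XX./X.O/OXO; (0,2)=-1→.XX/X.O/OXO; (1,1)=+1→.X./XXO/OXO*
ply 2: .X./XXO/OXO is terminal -1 (O); from .X./X.O/OXO depth 8

value(.X./X.O/OXO, X) = +1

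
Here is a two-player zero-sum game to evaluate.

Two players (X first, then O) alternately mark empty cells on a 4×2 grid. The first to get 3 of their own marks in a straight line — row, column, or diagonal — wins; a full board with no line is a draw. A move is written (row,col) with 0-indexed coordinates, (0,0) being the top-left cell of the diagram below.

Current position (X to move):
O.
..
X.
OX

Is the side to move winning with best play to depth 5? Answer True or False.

[O./../X./OX] X move#1: (0,1):+0/OX/../X./OX*, (1,0):+0/O./X./X./OX, (1,1):+0/O./.X/X./OX, (2,1):+0/O./../XX/OX
[OX/../X./OX] O move#2: (1,0):+0/OX/O./X./OX*, (1,1):+0/OX/.O/X./OX, (2,1):+0/OX/../XO/OX
[OX/O./X./OX] X move#3: (1,1):+0/OX/OX/X./OX*, (2,1):+0/OX/O./XX/OX
[OX/OX/X./OX] O move#4: (2,1):+0/OX/OX/XO/OX*
[OX/OX/XO/OX] end (terminal +0, X#5); searched O./../X./OX to 5

X winning at [O./../X./OX]: False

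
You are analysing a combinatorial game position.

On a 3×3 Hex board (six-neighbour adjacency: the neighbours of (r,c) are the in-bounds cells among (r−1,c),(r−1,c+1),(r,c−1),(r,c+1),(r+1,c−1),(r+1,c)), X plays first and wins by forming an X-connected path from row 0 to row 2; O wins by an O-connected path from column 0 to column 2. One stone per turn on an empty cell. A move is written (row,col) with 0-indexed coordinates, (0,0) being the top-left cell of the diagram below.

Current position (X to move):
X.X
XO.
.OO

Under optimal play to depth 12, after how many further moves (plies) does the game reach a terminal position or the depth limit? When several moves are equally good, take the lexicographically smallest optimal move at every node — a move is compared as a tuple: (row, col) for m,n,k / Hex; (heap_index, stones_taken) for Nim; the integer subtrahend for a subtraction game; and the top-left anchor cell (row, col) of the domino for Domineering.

[X.X/XO./.OO] X move#1: (0,1):-1/XXX/XO./.OO, (1,2):-1/X.X/XOX/.OO, (2,0):+1/X.X/XO./XOO*
[X.X/XO./XOO] end (terminal -1, O#2); searched X.X/XO./.OO to 12

PV length from [X.X/XO./.OO]: 1 ply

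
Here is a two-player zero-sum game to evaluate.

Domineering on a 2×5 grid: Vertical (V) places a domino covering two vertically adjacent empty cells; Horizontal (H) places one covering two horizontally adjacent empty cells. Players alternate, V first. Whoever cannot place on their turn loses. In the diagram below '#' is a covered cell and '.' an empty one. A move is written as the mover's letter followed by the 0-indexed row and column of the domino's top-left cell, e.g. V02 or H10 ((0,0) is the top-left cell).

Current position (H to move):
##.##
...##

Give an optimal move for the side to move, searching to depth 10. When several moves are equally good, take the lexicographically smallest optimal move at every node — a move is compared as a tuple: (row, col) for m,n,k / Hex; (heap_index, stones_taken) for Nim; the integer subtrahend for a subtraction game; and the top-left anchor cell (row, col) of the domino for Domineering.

[##.##/...##] H move#1: H10:-1/##.##/##.##, H11:+1/##.##/.####*
[##.##/.####] end (terminal -1, V#2); searched ##.##/...## to 10

H's best at [##.##/...##]: H11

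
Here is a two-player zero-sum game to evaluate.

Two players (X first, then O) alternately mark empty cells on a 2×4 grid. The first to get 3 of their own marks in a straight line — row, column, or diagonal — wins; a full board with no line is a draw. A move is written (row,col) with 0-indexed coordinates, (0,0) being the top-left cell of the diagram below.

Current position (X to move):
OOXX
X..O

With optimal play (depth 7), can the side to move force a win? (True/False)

ply 1, X at OOXX/X..O | (1,1)=+0→OOXX/XX.O*; (1,2)=+0→OOXX/X.XO
ply 2, O at OOXX/XX.O | (1,2)=+0→OOXX/XXOO*
ply 3: OOXX/XXOO is terminal +0 (X); from OOXX/X..O depth 7

X winning at [OOXX/X..O]: False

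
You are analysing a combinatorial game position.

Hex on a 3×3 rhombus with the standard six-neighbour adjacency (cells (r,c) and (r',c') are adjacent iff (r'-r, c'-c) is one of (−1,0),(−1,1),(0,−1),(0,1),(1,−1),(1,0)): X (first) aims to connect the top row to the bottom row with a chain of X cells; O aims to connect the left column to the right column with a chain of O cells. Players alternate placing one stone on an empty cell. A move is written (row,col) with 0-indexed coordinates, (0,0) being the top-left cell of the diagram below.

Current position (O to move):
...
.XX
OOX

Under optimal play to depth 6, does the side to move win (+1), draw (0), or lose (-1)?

value(.../.XX/OOX, O) = -1

ply 1, O at .../.XX/OOX | (0,0)=-1→O../.XX/OOX*; (0,1)=-1→.O./.XX/OOX; (0,2)=-1→..O/.XX/OOX; (1,0)=-1→.../OXX/OOX
ply 2, X at O../.XX/OOX | (0,1)=+1→OX./.XX/OOX*; (0,2)=+1→O.X/.XX/OOX; (1,0)=+1→O../XXX/OOX
ply 3: OX./.XX/OOX is terminal -1 (O); from .../.XX/OOX depth 6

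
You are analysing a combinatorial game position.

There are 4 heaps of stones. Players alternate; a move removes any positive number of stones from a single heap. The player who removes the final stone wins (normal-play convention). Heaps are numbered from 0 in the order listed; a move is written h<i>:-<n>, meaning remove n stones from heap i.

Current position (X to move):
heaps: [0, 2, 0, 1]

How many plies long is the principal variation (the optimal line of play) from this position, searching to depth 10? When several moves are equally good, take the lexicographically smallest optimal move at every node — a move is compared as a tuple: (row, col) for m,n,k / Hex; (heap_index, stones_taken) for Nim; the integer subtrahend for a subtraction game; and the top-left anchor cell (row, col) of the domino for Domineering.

p1 X@[(0,2,0,1)]: h1:-1[(0,1,0,1)]+1* h1:-2[(0,0,0,1)]-1 h3:-1[(0,2,0,0)]-1
p2 O@[(0,1,0,1)]: h1:-1[(0,0,0,1)]-1* h3:-1[(0,1,0,0)]-1
p3 X@[(0,0,0,1)]: h3:-1[(0,0,0,0)]+1*
p4 O@[(0,0,0,0)] terminal -1; root [(0,2,0,1)] d10

PV length from [(0,2,0,1)]: 3 plies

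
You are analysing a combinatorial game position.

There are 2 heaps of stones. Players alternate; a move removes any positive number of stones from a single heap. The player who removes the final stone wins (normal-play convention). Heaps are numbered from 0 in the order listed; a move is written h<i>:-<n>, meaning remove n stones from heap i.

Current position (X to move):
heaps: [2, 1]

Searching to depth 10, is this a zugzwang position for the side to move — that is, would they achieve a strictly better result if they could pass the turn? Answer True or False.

zugzwang((2,1), X) = False

ply 1, X at (2,1) | h0:-1=+1→(1,1)*; h0:-2=-1→(0,1); h1:-1=-1→(2,0)
ply 2, O at (1,1) | h0:-1=-1→(0,1)*; h1:-1=-1→(1,0)
ply 3, X at (0,1) | h1:-1=+1→(0,0)*
ply 4: (0,0) is terminal -1 (O); from (2,1) depth 10
suppose X passes — search the same position with O to move:
pass> ply 1, O at (2,1) | h0:-1=+1→(1,1)*; h0:-2=-1→(0,1); h1:-1=-1→(2,0)
pass> ply 2, X at (1,1) | h0:-1=-1→(0,1)*; h1:-1=-1→(1,0)
pass> ply 3, O at (0,1) | h1:-1=+1→(0,0)*
pass> ply 4: (0,0) is terminal -1 (X); from (2,1) depth 10
for X: play +1, pass -1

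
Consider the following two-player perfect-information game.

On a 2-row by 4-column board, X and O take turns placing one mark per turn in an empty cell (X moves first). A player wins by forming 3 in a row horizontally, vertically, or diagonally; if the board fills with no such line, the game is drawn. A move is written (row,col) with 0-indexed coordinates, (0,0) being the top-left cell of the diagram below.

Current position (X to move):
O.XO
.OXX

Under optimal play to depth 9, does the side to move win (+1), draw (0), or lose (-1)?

value(O.XO/.OXX, X) = 0

ply 1, X at O.XO/.OXX | (0,1)=+0→OXXO/.OXX*; (1,0)=+0→O.XO/XOXX
ply 2, O at OXXO/.OXX | (1,0)=+0→OXXO/OOXX*
ply 3: OXXO/OOXX is terminal +0 (X); from O.XO/.OXX depth 9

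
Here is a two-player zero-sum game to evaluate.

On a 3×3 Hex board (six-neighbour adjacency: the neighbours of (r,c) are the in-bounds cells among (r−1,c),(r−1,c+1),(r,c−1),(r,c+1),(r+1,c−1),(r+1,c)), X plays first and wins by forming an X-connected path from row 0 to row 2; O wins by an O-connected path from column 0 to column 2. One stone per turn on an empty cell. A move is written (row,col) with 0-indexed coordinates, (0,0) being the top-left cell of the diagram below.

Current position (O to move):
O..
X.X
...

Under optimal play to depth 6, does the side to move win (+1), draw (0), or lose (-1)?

value(O../X.X/..., O) = -1

ply 1, O at O../X.X/... | (0,1)=-1→OO./X.X/...*; (0,2)=-1→O.O/X.X/...; (1,1)=-1→O../XOX/...; (2,0)=-1→O../X.X/O..; (2,1)=-1→O../X.X/.O.; (2,2)=-1→O../X.X/..O
ply 2, X at OO./X.X/... | (0,2)=+1→OOX/X.X/...*; (1,1)=-1→OO./XXX/...; (2,0)=-1→OO./X.X/X..; (2,1)=-1→OO./X.X/.X.; (2,2)=-1→OO./X.X/..X
ply 3, O at OOX/X.X/... | (1,1)=-1→OOX/XOX/...*; (2,0)=-1→OOX/X.X/O..; (2,1)=-1→OOX/X.X/.O.; (2,2)=-1→OOX/X.X/..O
ply 4, X at OOX/XOX/... | (2,0)=+1→OOX/XOX/X..*; (2,1)=+1→OOX/XOX/.X.; (2,2)=+1→OOX/XOX/..X
ply 5, O at OOX/XOX/X.. | (2,1)=-1→OOX/XOX/XO.*; (2,2)=-1→OOX/XOX/X.O
ply 6, X at OOX/XOX/XO. | (2,2)=+1→OOX/XOX/XOX*
ply 7: OOX/XOX/XOX is terminal -1 (O); from O../X.X/... depth 6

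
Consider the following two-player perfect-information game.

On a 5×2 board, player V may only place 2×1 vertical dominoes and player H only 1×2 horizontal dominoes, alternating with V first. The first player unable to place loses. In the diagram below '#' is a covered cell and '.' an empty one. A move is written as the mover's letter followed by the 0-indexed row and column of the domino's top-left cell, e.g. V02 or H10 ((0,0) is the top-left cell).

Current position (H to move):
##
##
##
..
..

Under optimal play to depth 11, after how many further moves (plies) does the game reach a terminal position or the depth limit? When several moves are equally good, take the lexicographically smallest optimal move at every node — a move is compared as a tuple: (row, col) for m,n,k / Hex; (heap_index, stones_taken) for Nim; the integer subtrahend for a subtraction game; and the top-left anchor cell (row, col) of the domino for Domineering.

[##/##/##/../..] H move#1: H30:+1/##/##/##/##/..*, H40:+1/##/##/##/../##
[##/##/##/##/..] end (terminal -1, V#2); searched ##/##/##/../.. to 11

PV length from [##/##/##/../..]: 1 ply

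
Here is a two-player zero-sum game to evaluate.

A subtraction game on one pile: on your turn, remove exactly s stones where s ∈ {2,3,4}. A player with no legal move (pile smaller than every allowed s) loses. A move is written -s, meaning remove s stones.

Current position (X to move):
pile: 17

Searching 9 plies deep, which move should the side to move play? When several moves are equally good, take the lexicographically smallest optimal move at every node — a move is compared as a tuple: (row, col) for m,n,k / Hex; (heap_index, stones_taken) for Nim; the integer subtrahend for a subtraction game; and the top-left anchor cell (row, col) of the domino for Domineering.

[17] X move#1: -2:-1/15, -3:-1/14, -4:+1/13*
[13] O move#2: -2:-1/11*, -3:-1/10, -4:-1/9
[11] X move#3: -2:-1/9, -3:-1/8, -4:+1/7*
[7] O move#4: -2:-1/5*, -3:-1/4, -4:-1/3
[5] X move#5: -2:-1/3, -3:-1/2, -4:+1/1*
[1] end (terminal -1, O#6); searched 17 to 9

X's best at [17]: -4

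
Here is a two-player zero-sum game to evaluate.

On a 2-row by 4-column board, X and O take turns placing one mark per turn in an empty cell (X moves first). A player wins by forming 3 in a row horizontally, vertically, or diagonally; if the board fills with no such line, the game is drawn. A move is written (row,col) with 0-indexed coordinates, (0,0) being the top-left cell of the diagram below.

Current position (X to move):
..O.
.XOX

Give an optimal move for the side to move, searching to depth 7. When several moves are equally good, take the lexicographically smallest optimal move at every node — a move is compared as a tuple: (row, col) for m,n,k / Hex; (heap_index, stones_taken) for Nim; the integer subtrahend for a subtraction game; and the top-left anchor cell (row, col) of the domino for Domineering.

X's best at [..O./.XOX]: (0,0)

ply 1, X at ..O./.XOX | (0,0)=+0→X.O./.XOX*; (0,1)=+0→.XO./.XOX; (0,3)=+0→..OX/.XOX; (1,0)=-1→..O./XXOX
ply 2, O at X.O./.XOX | (0,1)=+0→XOO./.XOX*; (0,3)=+0→X.OO/.XOX; (1,0)=+0→X.O./OXOX
ply 3, X at XOO./.XOX | (0,3)=+0→XOOX/.XOX*; (1,0)=-1→XOO./XXOX
ply 4, O at XOOX/.XOX | (1,0)=+0→XOOX/OXOX*
ply 5: XOOX/OXOX is terminal +0 (X); from ..O./.XOX depth 7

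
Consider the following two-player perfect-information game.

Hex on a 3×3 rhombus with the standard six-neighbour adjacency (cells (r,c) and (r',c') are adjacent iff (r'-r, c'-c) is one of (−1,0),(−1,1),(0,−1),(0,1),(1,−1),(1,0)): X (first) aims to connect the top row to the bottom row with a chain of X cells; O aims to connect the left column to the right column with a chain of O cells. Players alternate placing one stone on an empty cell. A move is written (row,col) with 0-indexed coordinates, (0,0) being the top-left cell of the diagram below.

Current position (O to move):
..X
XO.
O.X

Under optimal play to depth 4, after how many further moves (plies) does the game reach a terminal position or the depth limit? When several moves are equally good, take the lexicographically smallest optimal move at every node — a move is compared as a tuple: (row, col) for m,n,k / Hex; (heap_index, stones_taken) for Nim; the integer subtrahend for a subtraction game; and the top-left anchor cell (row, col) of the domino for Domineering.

PV length from [..X/XO./O.X]: 1 ply

p1 O@[..X/XO./O.X]: (0,0)[O.X/XO./O.X]-1 (0,1)[.OX/XO./O.X]-1 (1,2)[..X/XOO/O.X]+1* (2,1)[..X/XO./OOX]-1
p2 X@[..X/XOO/O.X] terminal -1; root [..X/XO./O.X] d4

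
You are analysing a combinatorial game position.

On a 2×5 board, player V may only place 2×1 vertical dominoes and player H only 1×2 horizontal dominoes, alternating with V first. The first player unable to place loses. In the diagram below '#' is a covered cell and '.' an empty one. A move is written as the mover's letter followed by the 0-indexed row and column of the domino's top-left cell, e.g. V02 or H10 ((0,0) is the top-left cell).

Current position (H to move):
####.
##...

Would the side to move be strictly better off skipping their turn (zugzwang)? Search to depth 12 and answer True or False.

p1 H@[####./##...]: H12[####./####.]-1 H13[####./##.##]+1*
p2 V@[####./##.##] terminal -1; root [####./##...] d12
if H skipped the turn, V would face:
~ p1 V@[####./##...]: V04[#####/##..#]-1*
~ p2 H@[#####/##..#]: H12[#####/#####]+1*
~ p3 V@[#####/#####] terminal -1; root [####./##...] d12
compare (H): move=+1 vs pass=+1

zugzwang(####./##..., H) = False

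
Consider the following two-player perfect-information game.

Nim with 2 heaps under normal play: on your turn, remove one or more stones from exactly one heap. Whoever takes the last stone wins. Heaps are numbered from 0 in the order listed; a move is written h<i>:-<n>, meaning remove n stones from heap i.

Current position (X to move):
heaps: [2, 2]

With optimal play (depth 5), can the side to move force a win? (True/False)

X winning at [(2,2)]: False

[(2,2)] X move#1: h0:-1:-1/(1,2)*, h0:-2:-1/(0,2), h1:-1:-1/(2,1), h1:-2:-1/(2,0)
[(1,2)] O move#2: h0:-1:-1/(0,2), h1:-1:+1/(1,1)*, h1:-2:-1/(1,0)
[(1,1)] X move#3: h0:-1:-1/(0,1)*, h1:-1:-1/(1,0)
[(0,1)] O move#4: h1:-1:+1/(0,0)*
[(0,0)] end (terminal -1, X#5); searched (2,2) to 5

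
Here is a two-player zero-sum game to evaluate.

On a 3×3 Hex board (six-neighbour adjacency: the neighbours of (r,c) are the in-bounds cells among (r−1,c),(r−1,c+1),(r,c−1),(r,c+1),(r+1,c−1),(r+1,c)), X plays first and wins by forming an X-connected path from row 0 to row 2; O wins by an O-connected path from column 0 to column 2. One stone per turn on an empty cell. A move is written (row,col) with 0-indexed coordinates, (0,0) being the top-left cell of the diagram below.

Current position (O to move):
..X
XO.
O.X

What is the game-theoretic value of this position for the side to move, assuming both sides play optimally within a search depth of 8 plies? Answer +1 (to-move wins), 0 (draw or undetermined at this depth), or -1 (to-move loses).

value(..X/XO./O.X, O) = +1

p1 O@[..X/XO./O.X]: (0,0)[O.X/XO./O.X]-1 (0,1)[.OX/XO./O.X]-1 (1,2)[..X/XOO/O.X]+1* (2,1)[..X/XO./OOX]-1
p2 X@[..X/XOO/O.X] terminal -1; root [..X/XO./O.X] d8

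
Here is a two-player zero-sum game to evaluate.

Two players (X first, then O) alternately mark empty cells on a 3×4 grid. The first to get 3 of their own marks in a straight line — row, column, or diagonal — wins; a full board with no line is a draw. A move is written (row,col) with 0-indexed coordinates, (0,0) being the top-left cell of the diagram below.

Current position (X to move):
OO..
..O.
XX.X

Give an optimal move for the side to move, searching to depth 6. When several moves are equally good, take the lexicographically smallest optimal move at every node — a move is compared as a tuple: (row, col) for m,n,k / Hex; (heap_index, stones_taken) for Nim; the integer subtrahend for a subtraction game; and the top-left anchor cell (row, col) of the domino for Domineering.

X's best at [OO../..O./XX.X]: (0,2)

[OO../..O./XX.X] X move#1: (0,2):+1/OOX./..O./XX.X*, (0,3):-1/OO.X/..O./XX.X, (1,0):-1/OO../X.O./XX.X, (1,1):-1/OO../.XO./XX.X, (1,3):-1/OO../..OX/XX.X, (2,2):+1/OO../..O./XXXX
[OOX./..O./XX.X] O move#2: (0,3):-1/OOXO/..O./XX.X*, (1,0):-1/OOX./O.O./XX.X, (1,1):-1/OOX./.OO./XX.X, (1,3):-1/OOX./..OO/XX.X, (2,2):-1/OOX./..O./XXOX
[OOXO/..O./XX.X] X move#3: (1,0):+1/OOXO/X.O./XX.X*, (1,1):+1/OOXO/.XO./XX.X, (1,3):+1/OOXO/..OX/XX.X, (2,2):+1/OOXO/..O./XXXX
[OOXO/X.O./XX.X] O move#4: (1,1):-1/OOXO/XOO./XX.X*, (1,3):-1/OOXO/X.OO/XX.X, (2,2):-1/OOXO/X.O./XXOX
[OOXO/XOO./XX.X] X move#5: (1,3):-1/OOXO/XOOX/XX.X, (2,2):+1/OOXO/XOO./XXXX*
[OOXO/XOO./XXXX] end (terminal -1, O#6); searched OO../..O./XX.X to 6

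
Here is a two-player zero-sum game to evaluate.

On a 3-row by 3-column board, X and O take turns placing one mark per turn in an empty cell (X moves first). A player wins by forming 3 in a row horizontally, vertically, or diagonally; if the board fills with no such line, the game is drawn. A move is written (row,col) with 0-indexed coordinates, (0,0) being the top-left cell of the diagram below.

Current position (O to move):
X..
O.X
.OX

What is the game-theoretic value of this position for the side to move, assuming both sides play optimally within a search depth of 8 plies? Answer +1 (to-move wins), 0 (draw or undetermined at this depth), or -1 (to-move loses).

p1 O@[X../O.X/.OX]: (0,1)[XO./O.X/.OX]-1* (0,2)[X.O/O.X/.OX]-1 (1,1)[X../OOX/.OX]-1 (2,0)[X../O.X/OOX]-1
p2 X@[XO./O.X/.OX]: (0,2)[XOX/O.X/.OX]+1* (1,1)[XO./OXX/.OX]+1 (2,0)[XO./O.X/XOX]-1
p3 O@[XOX/O.X/.OX] terminal -1; root [X../O.X/.OX] d8

value(X../O.X/.OX, O) = -1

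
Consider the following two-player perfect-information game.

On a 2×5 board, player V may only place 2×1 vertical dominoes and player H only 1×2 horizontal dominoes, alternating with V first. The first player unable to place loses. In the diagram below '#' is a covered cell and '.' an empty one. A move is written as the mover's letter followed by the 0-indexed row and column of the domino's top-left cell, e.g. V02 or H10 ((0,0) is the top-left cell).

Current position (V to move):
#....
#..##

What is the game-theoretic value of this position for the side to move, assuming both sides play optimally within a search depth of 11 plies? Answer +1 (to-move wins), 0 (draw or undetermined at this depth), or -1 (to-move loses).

ply 1, V at #..../#..## | V01=-1→##.../##.##; V02=+1→#.#../#.###*
ply 2, H at #.#../#.### | H03=-1→#.###/#.###*
ply 3, V at #.###/#.### | V01=+1→#####/#####*
ply 4: #####/##### is terminal -1 (H); from #..../#..## depth 11

value(#..../#..##, V) = +1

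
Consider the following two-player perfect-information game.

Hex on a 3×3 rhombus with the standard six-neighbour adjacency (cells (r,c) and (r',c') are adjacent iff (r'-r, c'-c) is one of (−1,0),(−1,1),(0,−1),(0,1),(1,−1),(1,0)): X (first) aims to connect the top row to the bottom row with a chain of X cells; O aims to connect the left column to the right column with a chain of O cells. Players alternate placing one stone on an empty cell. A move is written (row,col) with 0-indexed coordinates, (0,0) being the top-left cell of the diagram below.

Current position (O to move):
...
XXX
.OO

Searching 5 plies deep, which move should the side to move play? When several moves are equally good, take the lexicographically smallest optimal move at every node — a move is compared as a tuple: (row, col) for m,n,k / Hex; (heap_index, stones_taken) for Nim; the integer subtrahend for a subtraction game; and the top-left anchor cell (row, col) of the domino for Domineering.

[.../XXX/.OO] O move#1: (0,0):-1/O../XXX/.OO, (0,1):-1/.O./XXX/.OO, (0,2):-1/..O/XXX/.OO, (2,0):+1/.../XXX/OOO*
[.../XXX/OOO] end (terminal -1, X#2); searched .../XXX/.OO to 5

O's best at [.../XXX/.OO]: (2,0)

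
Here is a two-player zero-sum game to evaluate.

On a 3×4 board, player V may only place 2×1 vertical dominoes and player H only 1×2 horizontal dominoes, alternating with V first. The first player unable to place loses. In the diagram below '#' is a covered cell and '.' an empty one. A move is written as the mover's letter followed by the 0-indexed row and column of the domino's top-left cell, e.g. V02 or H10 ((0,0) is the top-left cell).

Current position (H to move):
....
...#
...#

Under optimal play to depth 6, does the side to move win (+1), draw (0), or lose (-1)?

p1 H@[..../...#/...#]: H00[##../...#/...#]-1 H01[.##./...#/...#]-1 H02[..##/...#/...#]-1 H10[..../##.#/...#]+1* H11[..../.###/...#]+1 H20[..../...#/##.#]-1 H21[..../...#/.###]-1
p2 V@[..../##.#/...#]: V02[..#./####/...#]-1* V12[..../####/..##]-1
p3 H@[..#./####/...#]: H00[###./####/...#]+1* H20[..#./####/##.#]+1 H21[..#./####/.###]+1
p4 V@[###./####/...#] terminal -1; root [..../...#/...#] d6

value(..../...#/...#, H) = +1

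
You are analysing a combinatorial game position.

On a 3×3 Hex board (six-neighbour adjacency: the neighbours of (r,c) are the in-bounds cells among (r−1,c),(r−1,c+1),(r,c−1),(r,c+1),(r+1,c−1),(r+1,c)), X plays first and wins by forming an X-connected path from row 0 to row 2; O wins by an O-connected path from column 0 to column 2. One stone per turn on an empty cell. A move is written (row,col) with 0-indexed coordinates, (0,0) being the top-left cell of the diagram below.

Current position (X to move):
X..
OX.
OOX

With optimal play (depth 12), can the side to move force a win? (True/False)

[X../OX./OOX] X move#1: (0,1):-1/XX./OX./OOX, (0,2):-1/X.X/OX./OOX, (1,2):+1/X../OXX/OOX*
[X../OXX/OOX] O move#2: (0,1):-1/XO./OXX/OOX*, (0,2):-1/X.O/OXX/OOX
[XO./OXX/OOX] X move#3: (0,2):+1/XOX/OXX/OOX*
[XOX/OXX/OOX] end (terminal -1, O#4); searched X../OX./OOX to 12

X winning at [X../OX./OOX]: True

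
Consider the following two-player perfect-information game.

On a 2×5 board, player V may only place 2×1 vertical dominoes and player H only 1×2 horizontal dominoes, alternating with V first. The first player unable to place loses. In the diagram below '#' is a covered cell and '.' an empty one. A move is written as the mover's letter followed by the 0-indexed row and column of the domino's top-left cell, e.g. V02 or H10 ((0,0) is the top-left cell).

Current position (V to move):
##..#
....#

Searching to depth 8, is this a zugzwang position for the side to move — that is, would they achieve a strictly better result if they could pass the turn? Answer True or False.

zugzwang(##..#/....#, V) = False

p1 V@[##..#/....#]: V02[###.#/..#.#]+1* V03[##.##/...##]-1
p2 H@[###.#/..#.#]: H10[###.#/###.#]-1*
p3 V@[###.#/###.#]: V03[#####/#####]+1*
p4 H@[#####/#####] terminal -1; root [##..#/....#] d8
if V skipped the turn, H would face:
~ p1 H@[##..#/....#]: H02[#####/....#]+1* H10[##..#/##..#]-1 H11[##..#/.##.#]-1 H12[##..#/..###]+1
~ p2 V@[#####/....#] terminal -1; root [##..#/....#] d8
compare (V): move=+1 vs pass=-1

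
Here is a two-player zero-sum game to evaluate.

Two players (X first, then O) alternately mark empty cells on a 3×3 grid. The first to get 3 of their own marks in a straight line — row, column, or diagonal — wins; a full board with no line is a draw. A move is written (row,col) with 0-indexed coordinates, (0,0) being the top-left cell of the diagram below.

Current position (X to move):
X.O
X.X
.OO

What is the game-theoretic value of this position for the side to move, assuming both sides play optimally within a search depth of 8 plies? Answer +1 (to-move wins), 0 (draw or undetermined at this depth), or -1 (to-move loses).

value(X.O/X.X/.OO, X) = +1

ply 1, X at X.O/X.X/.OO | (0,1)=-1→XXO/X.X/.OO; (1,1)=+1→X.O/XXX/.OO*; (2,0)=+1→X.O/X.X/XOO
ply 2: X.O/XXX/.OO is terminal -1 (O); from X.O/X.X/.OO depth 8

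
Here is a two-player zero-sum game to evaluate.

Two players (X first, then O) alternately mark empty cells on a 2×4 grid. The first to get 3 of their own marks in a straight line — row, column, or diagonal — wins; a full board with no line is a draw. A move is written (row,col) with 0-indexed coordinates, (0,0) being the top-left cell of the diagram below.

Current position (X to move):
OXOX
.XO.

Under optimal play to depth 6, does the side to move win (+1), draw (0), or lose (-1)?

value(OXOX/.XO., X) = 0

[OXOX/.XO.] X move#1: (1,0):+0/OXOX/XXO.*, (1,3):+0/OXOX/.XOX
[OXOX/XXO.] O move#2: (1,3):+0/OXOX/XXOO*
[OXOX/XXOO] end (terminal +0, X#3); searched OXOX/.XO. to 6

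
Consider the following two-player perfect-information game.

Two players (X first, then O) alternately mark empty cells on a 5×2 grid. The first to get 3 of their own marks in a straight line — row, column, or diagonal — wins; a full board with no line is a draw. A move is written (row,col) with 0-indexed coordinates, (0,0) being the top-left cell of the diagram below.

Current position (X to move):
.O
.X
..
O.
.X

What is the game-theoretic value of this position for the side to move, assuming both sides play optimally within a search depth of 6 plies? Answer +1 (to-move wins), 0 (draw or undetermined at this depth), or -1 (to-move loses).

[.O/.X/../O./.X] X move#1: (0,0):-1/XO/.X/../O./.X, (1,0):+0/.O/XX/../O./.X*, (2,0):+0/.O/.X/X./O./.X, (2,1):+0/.O/.X/.X/O./.X, (3,1):+0/.O/.X/../OX/.X, (4,0):+0/.O/.X/../O./XX
[.O/XX/../O./.X] O move#2: (0,0):+0/OO/XX/../O./.X*, (2,0):+0/.O/XX/O./O./.X, (2,1):+0/.O/XX/.O/O./.X, (3,1):+0/.O/XX/../OO/.X, (4,0):+0/.O/XX/../O./OX
[OO/XX/../O./.X] X move#3: (2,0):+0/OO/XX/X./O./.X*, (2,1):+0/OO/XX/.X/O./.X, (3,1):+0/OO/XX/../OX/.X, (4,0):+0/OO/XX/../O./XX
[OO/XX/X./O./.X] O move#4: (2,1):+0/OO/XX/XO/O./.X*, (3,1):+0/OO/XX/X./OO/.X, (4,0):+0/OO/XX/X./O./OX
[OO/XX/XO/O./.X] X move#5: (3,1):+0/OO/XX/XO/OX/.X*, (4,0):+0/OO/XX/XO/O./XX
[OO/XX/XO/OX/.X] O move#6: (4,0):+0/OO/XX/XO/OX/OX*
[OO/XX/XO/OX/OX] end (terminal +0, X#7); searched .O/.X/../O./.X to 6

value(.O/.X/../O./.X, X) = 0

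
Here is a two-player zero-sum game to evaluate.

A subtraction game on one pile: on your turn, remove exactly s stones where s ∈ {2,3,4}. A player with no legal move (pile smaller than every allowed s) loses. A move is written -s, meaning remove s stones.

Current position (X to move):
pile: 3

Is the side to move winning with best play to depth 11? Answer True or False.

[3] X move#1: -2:+1/1*, -3:+1/0
[1] end (terminal -1, O#2); searched 3 to 11

X winning at [3]: True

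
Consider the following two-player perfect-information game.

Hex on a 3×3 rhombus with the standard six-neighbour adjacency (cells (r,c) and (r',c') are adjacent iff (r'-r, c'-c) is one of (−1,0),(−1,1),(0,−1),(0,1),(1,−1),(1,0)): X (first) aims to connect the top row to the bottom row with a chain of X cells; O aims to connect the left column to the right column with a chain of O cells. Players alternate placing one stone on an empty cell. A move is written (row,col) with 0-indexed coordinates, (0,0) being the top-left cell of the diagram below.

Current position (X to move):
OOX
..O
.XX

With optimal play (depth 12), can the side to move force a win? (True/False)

X winning at [OOX/..O/.XX]: True

ply 1, X at OOX/..O/.XX | (1,0)=-1→OOX/X.O/.XX; (1,1)=+1→OOX/.XO/.XX*; (2,0)=-1→OOX/..O/XXX
ply 2: OOX/.XO/.XX is terminal -1 (O); from OOX/..O/.XX depth 12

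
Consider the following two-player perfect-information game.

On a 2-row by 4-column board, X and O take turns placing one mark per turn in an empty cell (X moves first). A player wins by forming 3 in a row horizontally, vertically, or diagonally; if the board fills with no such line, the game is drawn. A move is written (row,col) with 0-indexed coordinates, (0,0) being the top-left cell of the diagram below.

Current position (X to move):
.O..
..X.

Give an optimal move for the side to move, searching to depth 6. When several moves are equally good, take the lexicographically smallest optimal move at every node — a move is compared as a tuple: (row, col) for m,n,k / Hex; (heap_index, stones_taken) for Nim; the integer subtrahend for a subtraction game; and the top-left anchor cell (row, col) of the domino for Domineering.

X's best at [.O../..X.]: (1,1)

ply 1, X at .O../..X. | (0,0)=+0→XO../..X.; (0,2)=+0→.OX./..X.; (0,3)=+0→.O.X/..X.; (1,0)=+0→.O../X.X.; (1,1)=+1→.O../.XX.*; (1,3)=+0→.O../..XX
ply 2, O at .O../.XX. | (0,0)=-1→OO../.XX.*; (0,2)=-1→.OO./.XX.; (0,3)=-1→.O.O/.XX.; (1,0)=-1→.O../OXX.; (1,3)=-1→.O../.XXO
ply 3, X at OO../.XX. | (0,2)=+1→OOX./.XX.*; (0,3)=-1→OO.X/.XX.; (1,0)=+1→OO../XXX.; (1,3)=+1→OO../.XXX
ply 4, O at OOX./.XX. | (0,3)=-1→OOXO/.XX.*; (1,0)=-1→OOX./OXX.; (1,3)=-1→OOX./.XXO
ply 5, X at OOXO/.XX. | (1,0)=+1→OOXO/XXX.*; (1,3)=+1→OOXO/.XXX
ply 6: OOXO/XXX. is terminal -1 (O); from .O../..X. depth 6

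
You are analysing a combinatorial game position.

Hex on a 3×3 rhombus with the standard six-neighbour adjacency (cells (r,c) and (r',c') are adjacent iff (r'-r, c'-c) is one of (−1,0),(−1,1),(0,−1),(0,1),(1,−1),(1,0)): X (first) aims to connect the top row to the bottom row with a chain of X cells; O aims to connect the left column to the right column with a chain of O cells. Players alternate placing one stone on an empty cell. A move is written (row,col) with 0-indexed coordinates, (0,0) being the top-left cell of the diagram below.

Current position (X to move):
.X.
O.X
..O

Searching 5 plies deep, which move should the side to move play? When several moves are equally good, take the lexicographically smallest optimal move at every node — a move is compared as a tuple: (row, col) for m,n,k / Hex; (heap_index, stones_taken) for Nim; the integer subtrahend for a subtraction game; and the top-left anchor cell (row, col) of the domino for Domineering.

ply 1, X at .X./O.X/..O | (0,0)=-1→XX./O.X/..O; (0,2)=-1→.XX/O.X/..O; (1,1)=+1→.X./OXX/..O*; (2,0)=-1→.X./O.X/X.O; (2,1)=+1→.X./O.X/.XO
ply 2, O at .X./OXX/..O | (0,0)=-1→OX./OXX/..O*; (0,2)=-1→.XO/OXX/..O; (2,0)=-1→.X./OXX/O.O; (2,1)=-1→.X./OXX/.OO
ply 3, X at OX./OXX/..O | (0,2)=+1→OXX/OXX/..O*; (2,0)=+1→OX./OXX/X.O; (2,1)=+1→OX./OXX/.XO
ply 4, O at OXX/OXX/..O | (2,0)=-1→OXX/OXX/O.O*; (2,1)=-1→OXX/OXX/.OO
ply 5, X at OXX/OXX/O.O | (2,1)=+1→OXX/OXX/OXO*
ply 6: OXX/OXX/OXO is terminal -1 (O); from .X./O.X/..O depth 5

X's best at [.X./O.X/..O]: (1,1)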